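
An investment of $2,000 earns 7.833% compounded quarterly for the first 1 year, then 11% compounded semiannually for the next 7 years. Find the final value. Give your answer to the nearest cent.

After 1 years at 7.833%: 2,000 × 1.08066103 ≈ 2,161.3221.
Then 7 years at 11%: 2,161.3221 × 2.116091462 ≈ 4,573.5552.

$4,573.56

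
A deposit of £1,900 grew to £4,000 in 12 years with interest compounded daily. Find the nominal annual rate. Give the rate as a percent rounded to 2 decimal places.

6.20%

(1 + r/365)^4380 = 4,000/1,900 = 2.10526.
1 + r/365 = 2.10526^(1/4380) ≈ 1.00017, so r/365 ≈ 0.000169978.
r ≈ 365·0.000169978 = 6.20420%.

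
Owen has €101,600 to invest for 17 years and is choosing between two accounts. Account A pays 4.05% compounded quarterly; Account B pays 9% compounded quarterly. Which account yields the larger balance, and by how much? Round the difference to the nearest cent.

Account B, by €259,757.93

A: (1 + 0.010125)^68 ≈ 1.98384686095, so 101,600 × 1.98384686095 ≈ 201,558.8411.
B: (1 + 0.0225)^68 ≈ 4.54051938534, so 101,600 × 4.54051938534 ≈ 461,316.7696.
Difference ≈ 259,757.9285 in favor of B.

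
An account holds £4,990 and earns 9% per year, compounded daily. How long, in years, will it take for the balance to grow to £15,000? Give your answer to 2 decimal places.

(1 + 0.000246575)^(365t) = 15,000/4,990 = 3.006.
365t·ln(1 + 0.000246575) = ln(3.006); 365t = 1.1006/0.000246545 ≈ 4464.1527.
t ≈ 12.2306 years.

12.23 years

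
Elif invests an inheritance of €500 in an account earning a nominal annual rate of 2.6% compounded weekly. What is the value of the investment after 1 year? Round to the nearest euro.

Periodic rate = 2.6%/52 = 0.0005; periods = 52·1 = 52.
A = 500·(1 + 0.0005)^52 ≈ 500·1.02633428 ≈ 513.1671.

€513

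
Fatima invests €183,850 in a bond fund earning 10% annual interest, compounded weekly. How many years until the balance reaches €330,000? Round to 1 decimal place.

5.9 years

We need (1 + 0.00192308)^(52t) = 1.7949, so 52t = ln 1.7949 / ln 1.001923 ≈ 304.4781.
t ≈ 304.4781/52 = 5.8553 years.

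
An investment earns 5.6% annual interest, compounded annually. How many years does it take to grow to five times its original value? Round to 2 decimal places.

(1 + 0.056)^t = 5.
t = ln 5 / ln(1 + 0.056) ≈ 1.6094/0.0544882 ≈ 29.5374.

29.54 years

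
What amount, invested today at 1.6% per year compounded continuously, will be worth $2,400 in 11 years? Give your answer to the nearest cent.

P = A·e^(−rt) = 2,400·e^(−0.176).
e^(−0.176) ≈ 0.8386179833, so P ≈ 2,012.6832.

$2,012.68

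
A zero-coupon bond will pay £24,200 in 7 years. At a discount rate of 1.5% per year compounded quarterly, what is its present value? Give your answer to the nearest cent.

£21,792.13

Periodic rate = 1.5%/4 = 0.00375; 28 periods.
P = 24,200/(1 + 0.00375)^28 ≈ 24,200/1.1104925058 ≈ 21,792.1327.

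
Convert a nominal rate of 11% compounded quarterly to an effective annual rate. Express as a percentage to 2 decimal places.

11.46%

One year is 4 periods at 0.0275 each: (1 + 0.0275)^4 ≈ 1.114621.
EAR = 1.114621 − 1 ≈ 11.46213%.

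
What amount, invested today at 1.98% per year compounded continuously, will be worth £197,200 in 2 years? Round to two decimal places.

£189,543.48

P = A·e^(−rt) = 197,200·e^(−0.0396).
e^(−0.0396) ≈ 0.961173831801, so P ≈ 189,543.4796.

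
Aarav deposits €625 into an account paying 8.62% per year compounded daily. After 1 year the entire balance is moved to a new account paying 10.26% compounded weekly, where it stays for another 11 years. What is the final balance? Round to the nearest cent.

€2,103.65

Phase 1: 625·(1 + 0.0862/365)^365 ≈ 681.2583.
Phase 2: 681.2583·(1 + 0.1026/52)^572 ≈ 2,103.6507.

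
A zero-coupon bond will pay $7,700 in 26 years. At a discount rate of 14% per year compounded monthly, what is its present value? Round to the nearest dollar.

$206

Periodic rate = 14%/12 = 0.0116667; 312 periods.
P = 7,700/(1 + 0.14/12)^312 ≈ 7,700/37.29765228 ≈ 206.4473.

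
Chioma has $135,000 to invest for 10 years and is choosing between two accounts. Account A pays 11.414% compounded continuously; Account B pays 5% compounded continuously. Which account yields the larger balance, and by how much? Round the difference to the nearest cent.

Account A, by $200,127.73

Account A growth factor: e^(0.11414·10) = e^1.1414 ≈ 3.13114890656; balance ≈ 422,705.1024.
Account B growth factor: e^(0.05·10) = e^0.5 ≈ 1.6487212707; balance ≈ 222,577.3715.
Account A is larger by 200,127.7308.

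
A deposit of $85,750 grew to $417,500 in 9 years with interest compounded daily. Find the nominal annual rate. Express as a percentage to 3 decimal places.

(1 + r/365)^3285 = 417,500/85,750 = 4.8688.
1 + r/365 = 4.8688^(1/3285) ≈ 1.000482, so r/365 ≈ 0.000481957.
r ≈ 365·0.000481957 = 17.59144%.

17.591%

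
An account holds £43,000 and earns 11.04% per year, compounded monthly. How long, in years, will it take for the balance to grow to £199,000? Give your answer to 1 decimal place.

(1 + 0.0092)^(12t) = 199,000/43,000 = 4.6279.
12t·ln(1 + 0.0092) = ln(4.6279); 12t = 1.5321/0.00915794 ≈ 167.2980.
t ≈ 13.9415 years.

13.9 years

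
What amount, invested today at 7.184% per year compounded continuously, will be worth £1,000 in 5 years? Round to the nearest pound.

P = A·e^(−rt) = 1,000·e^(−0.3592).
e^(−0.3592) ≈ 0.69823469, so P ≈ 698.2347.

£698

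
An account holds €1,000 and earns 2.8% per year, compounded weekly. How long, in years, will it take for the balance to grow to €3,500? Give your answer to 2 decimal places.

44.75 years

(1 + 0.000538462)^(52t) = 3,500/1,000 = 3.5.
52t·ln(1 + 0.000538462) = ln(3.5); 52t = 1.2528/0.000538317 ≈ 2327.1861.
t ≈ 44.7536 years.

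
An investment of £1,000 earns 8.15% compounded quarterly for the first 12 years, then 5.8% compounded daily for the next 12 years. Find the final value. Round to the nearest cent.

Phase 1: 1,000·(1 + 0.020375)^48 ≈ 2,633.1212.
Phase 2: 2,633.1212·(1 + 0.058/365)^4380 ≈ 5,280.9956.

£5,281.00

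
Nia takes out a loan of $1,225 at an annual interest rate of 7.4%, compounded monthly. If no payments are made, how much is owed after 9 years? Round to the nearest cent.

$2,379.51

Growth factor = (1 + 0.074/12)^108 ≈ 1.942459402.
A ≈ 1,225 × 1.942459402 ≈ 2,379.5128.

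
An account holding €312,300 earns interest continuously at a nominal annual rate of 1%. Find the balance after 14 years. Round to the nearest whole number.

A = P·e^(rt) = 312,300·e^(0.01·14) = 312,300·e^0.14.
e^0.14 ≈ 1.15027379886, so A ≈ 359,230.5074.

€359,231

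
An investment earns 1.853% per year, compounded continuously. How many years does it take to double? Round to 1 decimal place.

37.4 years

e^(0.01853t) = 2, so 0.01853t = ln 2 ≈ 0.69315.
t ≈ 0.69315/0.01853 ≈ 37.4068.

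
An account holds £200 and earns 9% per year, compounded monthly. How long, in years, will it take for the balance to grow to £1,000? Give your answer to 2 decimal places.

17.95 years

(1 + 0.0075)^(12t) = 1,000/200 = 5.
12t·ln(1 + 0.0075) = ln(5); 12t = 1.6094/0.00747201 ≈ 215.3954.
t ≈ 17.9496 years.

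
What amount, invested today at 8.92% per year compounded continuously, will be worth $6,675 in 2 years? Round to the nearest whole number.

$5,584

P = A·e^(−rt) = 6,675·e^(−0.1784).
e^(−0.1784) ≈ 0.8366077135, so P ≈ 5,584.3565.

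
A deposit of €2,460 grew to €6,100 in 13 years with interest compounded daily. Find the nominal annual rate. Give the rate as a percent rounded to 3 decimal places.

The 4745-period growth factor is 6,100/2,460 = 2.47967.
r/365 = 2.47967^(1/4745) − 1 ≈ 0.000191404, so r ≈ 365·0.000191404 = 6.98626%.

6.986%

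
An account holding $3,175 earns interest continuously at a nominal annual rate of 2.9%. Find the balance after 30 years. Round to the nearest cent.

$7,578.44

A = P·e^(rt) = 3,175·e^(0.029·30) = 3,175·e^0.87.
e^0.87 ≈ 2.386910854, so A ≈ 7,578.4420.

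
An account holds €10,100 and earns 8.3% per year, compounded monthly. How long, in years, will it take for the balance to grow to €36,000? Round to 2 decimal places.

We need (1 + 0.00691667)^(12t) = 3.5644, so 12t = ln 3.5644 / ln 1.006917 ≈ 184.3914.
t ≈ 184.3914/12 = 15.3660 years.

15.37 years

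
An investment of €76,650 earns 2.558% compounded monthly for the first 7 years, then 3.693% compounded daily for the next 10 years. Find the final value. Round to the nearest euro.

€132,608

After 7 years at 2.558%: 76,650 × 1.19586458116 ≈ 91,663.0201.
Then 10 years at 3.693%: 91,663.0201 × 1.4466945287 ≈ 132,608.3897.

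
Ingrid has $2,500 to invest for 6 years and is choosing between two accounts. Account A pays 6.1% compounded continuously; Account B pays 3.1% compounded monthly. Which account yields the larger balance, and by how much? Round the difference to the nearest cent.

Account A, by $594.55

Account A growth factor: e^(0.061·6) = e^0.366 ≈ 1.441955243; balance ≈ 3,604.8881.
Account B growth factor: (1 + 0.031/12)^72 ≈ 1.20413343; balance ≈ 3,010.3336.
Account A is larger by 594.5545.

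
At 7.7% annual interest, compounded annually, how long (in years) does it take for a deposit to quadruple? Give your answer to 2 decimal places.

(1 + 0.077)^t = 4.
t = ln 4 / ln(1 + 0.077) ≈ 1.3863/0.0741794 ≈ 18.6884.

18.69 years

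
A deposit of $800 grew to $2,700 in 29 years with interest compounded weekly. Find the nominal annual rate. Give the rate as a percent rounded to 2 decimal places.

4.20%

(1 + r/52)^1508 = 2,700/800 = 3.375.
1 + r/52 = 3.375^(1/1508) ≈ 1.000807, so r/52 ≈ 0.000806954.
r ≈ 52·0.000806954 = 4.19616%.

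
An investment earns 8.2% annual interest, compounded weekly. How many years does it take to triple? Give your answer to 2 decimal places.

13.41 years

(1 + 0.00157692)^(52t) = 3.
52t = ln 3 / ln(1 + 0.00157692) ≈ 1.0986/0.00157568 ≈ 697.2301.
t ≈ 13.4083.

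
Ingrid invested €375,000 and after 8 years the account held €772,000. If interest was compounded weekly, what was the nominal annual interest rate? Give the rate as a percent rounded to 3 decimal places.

The 416-period growth factor is 772,000/375,000 = 2.05867.
r/52 = 2.05867^(1/416) − 1 ≈ 0.00173722, so r ≈ 52·0.00173722 = 9.03357%.

9.034%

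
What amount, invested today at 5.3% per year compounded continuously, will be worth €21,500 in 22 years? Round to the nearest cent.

€6,699.63

P = A·e^(−rt) = 21,500·e^(−1.166).
e^(−1.166) ≈ 0.31161089528, so P ≈ 6,699.6342.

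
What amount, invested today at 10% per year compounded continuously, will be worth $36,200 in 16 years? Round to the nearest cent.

$7,308.65

P = A·e^(−rt) = 36,200·e^(−1.6).
e^(−1.6) ≈ 0.20189651799, so P ≈ 7,308.6540.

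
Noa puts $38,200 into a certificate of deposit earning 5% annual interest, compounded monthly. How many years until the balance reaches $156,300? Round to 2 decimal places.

28.24 years

(1 + 0.00416667)^(12t) = 156,300/38,200 = 4.0916.
12t·ln(1 + 0.00416667) = ln(4.0916); 12t = 1.4089/0.00415801 ≈ 338.8500.
t ≈ 28.2375 years.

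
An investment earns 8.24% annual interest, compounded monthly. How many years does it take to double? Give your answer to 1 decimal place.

8.4 years

(1 + 0.00686667)^(12t) = 2.
12t = ln 2 / ln(1 + 0.00686667) ≈ 0.69315/0.0068432 ≈ 101.2899.
t ≈ 8.4408.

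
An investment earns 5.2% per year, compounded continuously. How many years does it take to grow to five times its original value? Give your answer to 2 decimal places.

e^(0.052t) = 5, so 0.052t = ln 5 ≈ 1.6094.
t ≈ 1.6094/0.052 ≈ 30.9507.

30.95 years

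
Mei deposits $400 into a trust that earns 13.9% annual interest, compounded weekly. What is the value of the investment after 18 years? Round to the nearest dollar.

Periodic rate = 13.9%/52 = 0.00267308; periods = 52·18 = 936.
A = 400·(1 + 0.139/52)^936 ≈ 400·12.16620381 ≈ 4,866.4815.

$4,866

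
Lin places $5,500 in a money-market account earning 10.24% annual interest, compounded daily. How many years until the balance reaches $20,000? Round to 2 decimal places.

(1 + 0.000280548)^(365t) = 20,000/5,500 = 3.6364.
365t·ln(1 + 0.000280548) = ln(3.6364); 365t = 1.291/0.000280509 ≈ 4602.2981.
t ≈ 12.6090 years.

12.61 years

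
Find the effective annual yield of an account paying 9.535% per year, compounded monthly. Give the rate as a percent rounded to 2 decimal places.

One year is 12 periods at 0.00794583 each: (1 + 0.00794583)^12 ≈ 1.099629.
EAR = 1.099629 − 1 ≈ 9.96294%.

9.96%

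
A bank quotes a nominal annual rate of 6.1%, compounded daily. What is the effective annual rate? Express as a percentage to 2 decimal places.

6.29%

One year is 365 periods at 0.000167123 each: (1 + 0.000167123)^365 ≈ 1.062893.
EAR = 1.062893 − 1 ≈ 6.28935%.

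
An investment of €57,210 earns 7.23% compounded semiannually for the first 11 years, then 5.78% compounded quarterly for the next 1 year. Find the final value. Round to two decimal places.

€132,340.39

After 11 years at 7.23%: 57,210 × 2.18422759372 ≈ 124,959.6606.
Then 1 years at 5.78%: 124,959.6606 × 1.05906492738 ≈ 132,340.3939.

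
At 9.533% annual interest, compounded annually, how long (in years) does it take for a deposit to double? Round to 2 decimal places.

7.61 years

(1 + 0.09533)^t = 2.
t = ln 2 / ln(1 + 0.09533) ≈ 0.69315/0.0910557 ≈ 7.6123.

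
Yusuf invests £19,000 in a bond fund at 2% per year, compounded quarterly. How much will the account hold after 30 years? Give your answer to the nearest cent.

Growth factor = (1 + 0.005)^120 ≈ 1.819396734.
A ≈ 19,000 × 1.819396734 ≈ 34,568.5379.

£34,568.54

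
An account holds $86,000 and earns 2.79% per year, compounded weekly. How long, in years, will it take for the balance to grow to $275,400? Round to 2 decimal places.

41.73 years

We need (1 + 0.000536538)^(52t) = 3.2023, so 52t = ln 3.2023 / ln 1.000537 ≈ 2169.8155.
t ≈ 2169.8155/52 = 41.7272 years.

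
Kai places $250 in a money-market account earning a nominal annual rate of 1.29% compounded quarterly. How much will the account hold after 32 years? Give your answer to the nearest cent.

Growth factor = (1 + 0.003225)^128 ≈ 1.51003947.
A ≈ 250 × 1.51003947 ≈ 377.5099.

$377.51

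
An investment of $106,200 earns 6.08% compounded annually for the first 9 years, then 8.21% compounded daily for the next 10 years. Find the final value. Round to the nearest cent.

After 9 years at 6.08%: 106,200 × 1.70098936986 ≈ 180,645.0711.
Then 10 years at 8.21%: 180,645.0711 × 2.27256165919 ≈ 410,527.0625.

$410,527.06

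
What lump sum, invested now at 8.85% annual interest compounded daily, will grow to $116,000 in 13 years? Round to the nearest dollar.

$36,717

Periodic rate = 8.85%/365 = 0.000242466; 4745 periods.
P = 116,000/(1 + 0.0885/365)^4745 ≈ 116,000/3.15933178286 ≈ 36,716.6249.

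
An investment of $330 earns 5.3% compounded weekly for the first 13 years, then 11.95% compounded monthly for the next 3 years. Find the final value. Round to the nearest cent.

After 13 years at 5.3%: 330 × 1.99102407 ≈ 657.0379.
Then 3 years at 11.95%: 657.0379 × 1.42864541 ≈ 938.6742.

$938.67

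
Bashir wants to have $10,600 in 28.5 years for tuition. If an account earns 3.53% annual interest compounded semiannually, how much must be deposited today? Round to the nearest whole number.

$3,910

Growth factor = (1 + 0.01765)^57 ≈ 2.7108838189.
P = 10,600/2.7108838189 ≈ 3,910.1639.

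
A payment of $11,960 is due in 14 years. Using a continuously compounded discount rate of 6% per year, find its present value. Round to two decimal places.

P = A·e^(−rt) = 11,960·e^(−0.84).
e^(−0.84) ≈ 0.43171052343, so P ≈ 5,163.2579.

$5,163.26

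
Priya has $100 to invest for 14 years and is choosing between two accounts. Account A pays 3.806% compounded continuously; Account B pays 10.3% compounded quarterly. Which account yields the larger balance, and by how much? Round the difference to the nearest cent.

Account B, by $244.89

A: e^(0.03806·14) = e^0.53284 ≈ 1.70376413, so 100 × 1.70376413 ≈ 170.3764.
B: (1 + 0.02575)^56 ≈ 4.15265102, so 100 × 4.15265102 ≈ 415.2651.
Difference ≈ 244.8887 in favor of B.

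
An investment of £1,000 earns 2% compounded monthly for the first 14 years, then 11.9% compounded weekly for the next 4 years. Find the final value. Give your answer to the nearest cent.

Phase 1: 1,000·(1 + 0.02/12)^168 ≈ 1,322.8215.
Phase 2: 1,322.8215·(1 + 0.119/52)^208 ≈ 2,128.0862.

£2,128.09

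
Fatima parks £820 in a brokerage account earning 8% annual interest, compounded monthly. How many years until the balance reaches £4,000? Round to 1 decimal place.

We need (1 + 0.00666667)^(12t) = 4.878, so 12t = ln 4.878 / ln 1.006667 ≈ 238.5033.
t ≈ 238.5033/12 = 19.8753 years.

19.9 years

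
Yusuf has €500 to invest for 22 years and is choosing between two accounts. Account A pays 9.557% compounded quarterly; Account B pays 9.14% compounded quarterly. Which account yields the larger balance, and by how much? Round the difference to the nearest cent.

Account A growth factor: (1 + 0.0238925)^88 ≈ 7.987002845; balance ≈ 3,993.5014.
Account B growth factor: (1 + 0.02285)^88 ≈ 7.302163553; balance ≈ 3,651.0818.
Account A is larger by 342.4196.

Account A, by €342.42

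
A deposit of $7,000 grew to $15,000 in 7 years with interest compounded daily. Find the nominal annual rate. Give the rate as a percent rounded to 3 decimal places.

The 2555-period growth factor is 15,000/7,000 = 2.14286.
r/365 = 2.14286^(1/2555) − 1 ≈ 0.000298338, so r ≈ 365·0.000298338 = 10.88934%.

10.889%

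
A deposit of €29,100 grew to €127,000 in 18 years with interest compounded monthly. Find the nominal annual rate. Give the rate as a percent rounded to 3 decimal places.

The 216-period growth factor is 127,000/29,100 = 4.36426.
r/12 = 4.36426^(1/216) − 1 ≈ 0.00684484, so r ≈ 12·0.00684484 = 8.21381%.

8.214%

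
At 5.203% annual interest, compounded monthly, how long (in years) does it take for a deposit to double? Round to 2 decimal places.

(1 + 0.00433583)^(12t) = 2.
12t = ln 2 / ln(1 + 0.00433583) ≈ 0.69315/0.00432646 ≈ 160.2111.
t ≈ 13.3509.

13.35 years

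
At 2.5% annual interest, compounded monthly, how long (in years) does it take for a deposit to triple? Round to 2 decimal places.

(1 + 0.00208333)^(12t) = 3.
12t = ln 3 / ln(1 + 0.00208333) ≈ 1.0986/0.00208117 ≈ 527.8830.
t ≈ 43.9903.

43.99 years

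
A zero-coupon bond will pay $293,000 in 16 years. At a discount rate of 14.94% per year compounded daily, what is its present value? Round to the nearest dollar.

$26,850

Growth factor = (1 + 0.1494/365)^5840 ≈ 10.9125218132.
P = 293,000/10.9125218132 ≈ 26,849.8891.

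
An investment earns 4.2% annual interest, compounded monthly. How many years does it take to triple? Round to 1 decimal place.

26.2 years

(1 + 0.0035)^(12t) = 3.
12t = ln 3 / ln(1 + 0.0035) ≈ 1.0986/0.00349389 ≈ 314.4382.
t ≈ 26.2032.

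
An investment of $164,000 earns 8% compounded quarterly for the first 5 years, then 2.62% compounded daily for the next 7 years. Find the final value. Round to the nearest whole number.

$292,748

Phase 1: 164,000·(1 + 0.02)^20 ≈ 243,695.3729.
Phase 2: 243,695.3729·(1 + 0.0262/365)^2555 ≈ 292,748.0647.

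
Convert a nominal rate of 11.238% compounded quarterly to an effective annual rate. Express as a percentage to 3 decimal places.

One year is 4 periods at 0.028095 each: (1 + 0.028095)^4 ≈ 1.117205.
EAR = 1.117205 − 1 ≈ 11.72053%.

11.721%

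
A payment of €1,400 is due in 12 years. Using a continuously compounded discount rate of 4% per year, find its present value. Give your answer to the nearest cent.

P = A·e^(−rt) = 1,400·e^(−0.48).
e^(−0.48) ≈ 0.6187833918, so P ≈ 866.2967.

€866.30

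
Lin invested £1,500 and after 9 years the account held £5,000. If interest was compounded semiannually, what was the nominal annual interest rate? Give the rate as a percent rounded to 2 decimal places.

13.84%

The 18-period growth factor is 5,000/1,500 = 3.33333.
r/2 = 3.33333^(1/18) − 1 ≈ 0.0691751, so r ≈ 2·0.0691751 = 13.83501%.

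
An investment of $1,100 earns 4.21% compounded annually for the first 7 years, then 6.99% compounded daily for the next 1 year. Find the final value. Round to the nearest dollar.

After 7 years at 4.21%: 1,100 × 1.334645023 ≈ 1,468.1095.
Then 1 years at 6.99%: 1,468.1095 × 1.072393759 ≈ 1,574.3915.

$1,574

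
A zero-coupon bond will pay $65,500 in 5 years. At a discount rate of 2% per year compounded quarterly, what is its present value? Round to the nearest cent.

$59,281.62

Growth factor = (1 + 0.005)^20 ≈ 1.1048955772.
P = 65,500/1.1048955772 ≈ 59,281.6202.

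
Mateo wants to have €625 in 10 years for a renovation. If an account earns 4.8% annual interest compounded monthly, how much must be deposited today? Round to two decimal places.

Periodic rate = 4.8%/12 = 0.004; 120 periods.
P = 625/(1 + 0.004)^120 ≈ 625/1.61452784 ≈ 387.1101.

€387.11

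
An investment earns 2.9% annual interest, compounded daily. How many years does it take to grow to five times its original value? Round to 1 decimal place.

55.5 years

(1 + 0.0000794521)^(365t) = 5.
365t = ln 5 / ln(1 + 0.0000794521) ≈ 1.6094/7.94489e-05 ≈ 20257.5233.
t ≈ 55.5001.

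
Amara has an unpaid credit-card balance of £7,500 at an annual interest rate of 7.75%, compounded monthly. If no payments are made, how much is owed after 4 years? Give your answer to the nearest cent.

Periodic rate = 7.75%/12 = 0.00645833; periods = 12·4 = 48.
A = 7,500·(1 + 0.0775/12)^48 ≈ 7,500·1.362066794 ≈ 10,215.5010.

£10,215.50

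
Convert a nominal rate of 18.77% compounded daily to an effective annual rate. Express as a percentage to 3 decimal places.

20.641%

EAR = (1 + 18.77%/365)^365 − 1 = (1 + 0.000514247)^365 − 1.
(1 + 0.000514247)^365 ≈ 1.206413, so EAR ≈ 20.64133%.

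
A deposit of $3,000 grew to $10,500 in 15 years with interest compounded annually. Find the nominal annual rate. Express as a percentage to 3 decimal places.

The 15-period growth factor is 10,500/3,000 = 3.5.
r = 3.5^(1/15) − 1 ≈ 0.0871043, i.e. 8.71043%.

8.710%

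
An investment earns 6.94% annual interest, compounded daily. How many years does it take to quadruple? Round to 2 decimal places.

19.98 years

(1 + 0.000190137)^(365t) = 4.
365t = ln 4 / ln(1 + 0.000190137) ≈ 1.3863/0.000190119 ≈ 7291.7225.
t ≈ 19.9773.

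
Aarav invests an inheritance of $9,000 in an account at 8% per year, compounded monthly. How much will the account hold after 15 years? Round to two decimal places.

Periodic rate = 8%/12 = 0.00666667; periods = 12·15 = 180.
A = 9,000·(1 + 0.08/12)^180 ≈ 9,000·3.3069214774 ≈ 29,762.2933.

$29,762.29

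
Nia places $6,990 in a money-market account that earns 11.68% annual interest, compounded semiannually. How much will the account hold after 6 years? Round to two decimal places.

Periodic rate = 11.68%/2 = 0.0584; periods = 2·6 = 12.
A = 6,990·(1 + 0.0584)^12 ≈ 6,990·1.9760502039 ≈ 13,812.5909.

$13,812.59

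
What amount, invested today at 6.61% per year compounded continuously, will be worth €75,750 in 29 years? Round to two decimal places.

P = A·e^(−rt) = 75,750·e^(−1.9169).
e^(−1.9169) ≈ 0.14706214889, so P ≈ 11,139.9578.

€11,139.96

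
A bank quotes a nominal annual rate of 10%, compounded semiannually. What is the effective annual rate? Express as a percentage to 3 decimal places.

10.250%

One year is 2 periods at 0.05 each: (1 + 0.05)^2 ≈ 1.1025.
EAR = 1.1025 − 1 ≈ 10.25000%.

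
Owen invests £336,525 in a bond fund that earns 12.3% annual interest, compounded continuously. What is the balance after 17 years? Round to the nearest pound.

£2,723,498

A = P·e^(rt) = 336,525·e^(0.123·17) = 336,525·e^2.091.
e^2.091 ≈ 8.093004123275, so A ≈ 2,723,498.2126.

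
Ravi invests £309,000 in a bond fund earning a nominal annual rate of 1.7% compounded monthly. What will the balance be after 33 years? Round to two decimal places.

Growth factor = (1 + 0.017/12)^396 ≈ 1.75172847398.
A ≈ 309,000 × 1.75172847398 ≈ 541,284.0985.

£541,284.10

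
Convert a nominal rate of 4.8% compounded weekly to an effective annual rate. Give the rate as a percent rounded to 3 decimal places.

One year is 52 periods at 0.000923077 each: (1 + 0.000923077)^52 ≈ 1.049147.
EAR = 1.049147 − 1 ≈ 4.91474%.

4.915%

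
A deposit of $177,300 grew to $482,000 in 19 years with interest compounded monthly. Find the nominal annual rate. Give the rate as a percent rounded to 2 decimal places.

(1 + r/12)^228 = 482,000/177,300 = 2.71856.
1 + r/12 = 2.71856^(1/228) ≈ 1.004396, so r/12 ≈ 0.00439604.
r ≈ 12·0.00439604 = 5.27525%.

5.28%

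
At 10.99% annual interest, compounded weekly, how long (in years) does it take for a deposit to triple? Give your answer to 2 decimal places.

(1 + 0.00211346)^(52t) = 3.
52t = ln 3 / ln(1 + 0.00211346) ≈ 1.0986/0.00211123 ≈ 520.3657.
t ≈ 10.0070.

10.01 years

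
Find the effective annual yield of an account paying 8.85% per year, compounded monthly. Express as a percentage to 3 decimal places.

9.218%

EAR = (1 + 8.85%/12)^12 − 1 = (1 + 0.007375)^12 − 1.
(1 + 0.007375)^12 ≈ 1.09218, so EAR ≈ 9.21795%.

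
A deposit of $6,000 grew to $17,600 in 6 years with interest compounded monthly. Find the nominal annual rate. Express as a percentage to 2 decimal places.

The 72-period growth factor is 17,600/6,000 = 2.93333.
r/12 = 2.93333^(1/72) − 1 ≈ 0.0150586, so r ≈ 12·0.0150586 = 18.07036%.

18.07%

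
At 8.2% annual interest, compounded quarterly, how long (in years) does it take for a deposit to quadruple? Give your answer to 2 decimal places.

17.08 years

(1 + 0.0205)^(4t) = 4.
4t = ln 4 / ln(1 + 0.0205) ≈ 1.3863/0.0202927 ≈ 68.3149.
t ≈ 17.0787.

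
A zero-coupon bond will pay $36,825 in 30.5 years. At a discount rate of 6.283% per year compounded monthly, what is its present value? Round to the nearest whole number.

$5,446

Growth factor = (1 + 0.06283/12)^366 ≈ 6.7619796161.
P = 36,825/6.7619796161 ≈ 5,445.8904.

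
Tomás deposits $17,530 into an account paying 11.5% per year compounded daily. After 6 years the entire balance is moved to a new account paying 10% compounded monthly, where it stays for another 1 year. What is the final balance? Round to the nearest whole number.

Phase 1: 17,530·(1 + 0.115/365)^2190 ≈ 34,946.0353.
Phase 2: 34,946.0353·(1 + 0.1/12)^12 ≈ 38,605.3419.

$38,605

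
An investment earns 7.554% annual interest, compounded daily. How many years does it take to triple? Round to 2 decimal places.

(1 + 0.000206959)^(365t) = 3.
365t = ln 3 / ln(1 + 0.000206959) ≈ 1.0986/0.000206937 ≈ 5308.9089.
t ≈ 14.5450.

14.54 years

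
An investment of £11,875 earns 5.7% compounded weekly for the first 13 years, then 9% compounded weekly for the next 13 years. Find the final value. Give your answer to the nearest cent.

Phase 1: 11,875·(1 + 0.057/52)^676 ≈ 24,904.0271.
Phase 2: 24,904.0271·(1 + 0.09/52)^676 ≈ 80,159.4830.

£80,159.48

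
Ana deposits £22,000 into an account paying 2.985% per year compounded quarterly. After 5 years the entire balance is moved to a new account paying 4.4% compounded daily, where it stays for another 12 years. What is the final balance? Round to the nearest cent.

After 5 years at 2.985%: 22,000 × 1.1603200428 ≈ 25,527.0409.
Then 12 years at 4.4%: 25,527.0409 × 1.6954838849 ≈ 43,280.6865.

£43,280.69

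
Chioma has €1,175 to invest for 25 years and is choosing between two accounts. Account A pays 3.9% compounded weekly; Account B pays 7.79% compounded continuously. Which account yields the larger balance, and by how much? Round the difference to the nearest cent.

Account B, by €5,124.10

Account A growth factor: (1 + 0.00075)^1300 ≈ 2.650198539; balance ≈ 3,113.9833.
Account B growth factor: e^(0.0779·25) = e^1.9475 ≈ 7.011137808; balance ≈ 8,238.0869.
Account B is larger by 5,124.1036.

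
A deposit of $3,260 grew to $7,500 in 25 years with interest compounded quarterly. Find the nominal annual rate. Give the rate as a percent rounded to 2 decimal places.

The 100-period growth factor is 7,500/3,260 = 2.30061.
r/4 = 2.30061^(1/100) − 1 ≈ 0.00836656, so r ≈ 4·0.00836656 = 3.34663%.

3.35%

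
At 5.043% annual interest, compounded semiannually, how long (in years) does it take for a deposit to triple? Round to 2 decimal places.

(1 + 0.025215)^(2t) = 3.
2t = ln 3 / ln(1 + 0.025215) ≈ 1.0986/0.0249023 ≈ 44.1168.
t ≈ 22.0584.

22.06 years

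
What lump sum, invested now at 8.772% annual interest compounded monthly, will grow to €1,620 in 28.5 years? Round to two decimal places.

Growth factor = (1 + 0.00731)^342 ≈ 12.07245866.
P = 1,620/12.07245866 ≈ 134.1897.

€134.19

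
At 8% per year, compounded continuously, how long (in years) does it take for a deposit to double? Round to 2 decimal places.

e^(0.08t) = 2, so 0.08t = ln 2 ≈ 0.69315.
t ≈ 0.69315/0.08 ≈ 8.6643.

8.66 years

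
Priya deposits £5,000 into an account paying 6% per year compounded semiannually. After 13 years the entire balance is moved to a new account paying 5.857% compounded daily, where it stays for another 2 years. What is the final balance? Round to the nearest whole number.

After 13 years at 6%: 5,000 × 2.1565912675 ≈ 10,782.9563.
Then 2 years at 5.857%: 10,782.9563 × 1.1242662521 ≈ 12,122.9139.

£12,123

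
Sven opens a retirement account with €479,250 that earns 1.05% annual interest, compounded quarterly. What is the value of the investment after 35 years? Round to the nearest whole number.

€691,761

Growth factor = (1 + 0.002625)^140 ≈ 1.44342462034.
A ≈ 479,250 × 1.44342462034 ≈ 691,761.2493.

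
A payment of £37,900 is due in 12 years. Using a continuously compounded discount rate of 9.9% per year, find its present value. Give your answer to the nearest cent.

P = A·e^(−rt) = 37,900·e^(−1.188).
e^(−1.188) ≈ 0.30483031544, so P ≈ 11,553.0690.

£11,553.07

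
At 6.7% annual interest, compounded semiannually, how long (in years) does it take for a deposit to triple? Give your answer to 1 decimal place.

(1 + 0.0335)^(2t) = 3.
2t = ln 3 / ln(1 + 0.0335) ≈ 1.0986/0.0329511 ≈ 33.3407.
t ≈ 16.6703.

16.7 years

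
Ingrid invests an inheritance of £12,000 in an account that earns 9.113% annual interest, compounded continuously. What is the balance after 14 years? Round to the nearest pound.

£42,980

A = P·e^(rt) = 12,000·e^(0.09113·14) = 12,000·e^1.27582.
e^1.27582 ≈ 3.5816371487, so A ≈ 42,979.6458.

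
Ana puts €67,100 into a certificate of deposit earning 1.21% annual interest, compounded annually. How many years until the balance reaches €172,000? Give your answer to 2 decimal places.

78.26 years

(1 + 0.0121)^t = 172,000/67,100 = 2.5633.
t·ln(1 + 0.0121) = ln(2.5633); t = 0.94131/0.0120274 ≈ 78.2640.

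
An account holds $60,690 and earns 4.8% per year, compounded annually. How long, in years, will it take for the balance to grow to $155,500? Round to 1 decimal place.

20.1 years

We need (1 + 0.048)^t = 2.5622, so t = ln 2.5622 / ln 1.048 ≈ 20.0681.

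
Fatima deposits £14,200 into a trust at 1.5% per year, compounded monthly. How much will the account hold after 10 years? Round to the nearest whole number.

£16,497

Periodic rate = 1.5%/12 = 0.00125; periods = 12·10 = 120.
A = 14,200·(1 + 0.00125)^120 ≈ 14,200·1.1617254165 ≈ 16,496.5009.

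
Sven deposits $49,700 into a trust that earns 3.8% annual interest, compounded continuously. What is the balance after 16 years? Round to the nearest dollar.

$91,287

A = P·e^(rt) = 49,700·e^(0.038·16) = 49,700·e^0.608.
e^0.608 ≈ 1.8367542144, so A ≈ 91,286.6845.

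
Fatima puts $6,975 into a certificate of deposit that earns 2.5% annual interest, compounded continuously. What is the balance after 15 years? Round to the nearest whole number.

$10,149

A = P·e^(rt) = 6,975·e^(0.025·15) = 6,975·e^0.375.
e^0.375 ≈ 1.4549914146, so A ≈ 10,148.5651.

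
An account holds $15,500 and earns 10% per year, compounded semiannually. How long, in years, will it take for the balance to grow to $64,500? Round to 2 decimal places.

(1 + 0.05)^(2t) = 64,500/15,500 = 4.1613.
2t·ln(1 + 0.05) = ln(4.1613); 2t = 1.4258/0.0487902 ≈ 29.2236.
t ≈ 14.6118 years.

14.61 years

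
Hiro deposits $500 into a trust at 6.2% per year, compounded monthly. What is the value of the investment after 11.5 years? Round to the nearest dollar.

Periodic rate = 6.2%/12 = 0.00516667; periods = 12·11.5 = 138.
A = 500·(1 + 0.062/12)^138 ≈ 500·2.036361024 ≈ 1,018.1805.

$1,018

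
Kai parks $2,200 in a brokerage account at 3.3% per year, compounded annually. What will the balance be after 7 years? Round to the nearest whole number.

$2,761

Growth factor = (1 + 0.033)^7 ≈ 1.255169133.
A ≈ 2,200 × 1.255169133 ≈ 2,761.3721.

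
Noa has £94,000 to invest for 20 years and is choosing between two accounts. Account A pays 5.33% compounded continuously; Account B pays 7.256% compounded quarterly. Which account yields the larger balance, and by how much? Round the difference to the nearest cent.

Account B, by £123,078.11

Account A growth factor: e^(0.0533·20) = e^1.066 ≈ 2.90374127395; balance ≈ 272,951.6798.
Account B growth factor: (1 + 0.01814)^80 ≈ 4.21308289351; balance ≈ 396,029.7920.
Account B is larger by 123,078.1122.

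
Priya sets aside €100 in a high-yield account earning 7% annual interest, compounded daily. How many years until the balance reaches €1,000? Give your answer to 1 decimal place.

We need (1 + 0.000191781)^(365t) = 10, so 365t = ln 10 / ln 1.000192 ≈ 12007.4878.
t ≈ 12007.4878/365 = 32.8972 years.

32.9 years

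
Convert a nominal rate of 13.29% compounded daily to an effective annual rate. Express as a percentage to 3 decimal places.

14.211%

EAR = (1 + 13.29%/365)^365 − 1 = (1 + 0.00036411)^365 − 1.
(1 + 0.00036411)^365 ≈ 1.142108, so EAR ≈ 14.21082%.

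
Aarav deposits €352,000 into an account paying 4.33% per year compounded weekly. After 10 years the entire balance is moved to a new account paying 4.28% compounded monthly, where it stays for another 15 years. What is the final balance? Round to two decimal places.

After 10 years at 4.33%: 352,000 × 1.541598433754 ≈ 542,642.6487.
Then 15 years at 4.28%: 542,642.6487 × 1.898108407116 ≈ 1,029,994.5735.

€1,029,994.57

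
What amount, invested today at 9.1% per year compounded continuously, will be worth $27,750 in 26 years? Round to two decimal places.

$2,604.49

P = A·e^(−rt) = 27,750·e^(−2.366).
e^(−2.366) ≈ 0.093855398027, so P ≈ 2,604.4873.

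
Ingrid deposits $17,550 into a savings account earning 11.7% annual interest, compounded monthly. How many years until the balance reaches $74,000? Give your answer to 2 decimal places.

12.36 years

We need (1 + 0.00975)^(12t) = 4.2165, so 12t = ln 4.2165 / ln 1.00975 ≈ 148.3092.
t ≈ 148.3092/12 = 12.3591 years.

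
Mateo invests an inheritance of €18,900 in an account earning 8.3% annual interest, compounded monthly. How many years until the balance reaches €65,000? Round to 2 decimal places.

14.93 years

We need (1 + 0.00691667)^(12t) = 3.4392, so 12t = ln 3.4392 / ln 1.006917 ≈ 179.2037.
t ≈ 179.2037/12 = 14.9336 years.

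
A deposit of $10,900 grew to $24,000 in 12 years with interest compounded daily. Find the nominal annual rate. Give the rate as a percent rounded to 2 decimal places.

6.58%

The 4380-period growth factor is 24,000/10,900 = 2.20183.
r/365 = 2.20183^(1/4380) − 1 ≈ 0.00018022, so r ≈ 365·0.00018022 = 6.57802%.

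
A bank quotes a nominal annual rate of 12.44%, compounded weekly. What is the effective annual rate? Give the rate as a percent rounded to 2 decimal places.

13.23%

One year is 52 periods at 0.00239231 each: (1 + 0.00239231)^52 ≈ 1.132301.
EAR = 1.132301 − 1 ≈ 13.23005%.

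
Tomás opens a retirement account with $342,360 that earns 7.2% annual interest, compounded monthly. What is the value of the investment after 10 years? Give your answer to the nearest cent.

Periodic rate = 7.2%/12 = 0.006; periods = 12·10 = 120.
A = 342,360·(1 + 0.006)^120 ≈ 342,360·2.0500180568 ≈ 701,844.1819.

$701,844.18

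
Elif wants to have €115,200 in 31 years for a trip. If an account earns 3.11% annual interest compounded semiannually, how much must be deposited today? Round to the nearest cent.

Growth factor = (1 + 0.01555)^62 ≈ 2.60304245168.
P = 115,200/2.60304245168 ≈ 44,255.9052.

€44,255.91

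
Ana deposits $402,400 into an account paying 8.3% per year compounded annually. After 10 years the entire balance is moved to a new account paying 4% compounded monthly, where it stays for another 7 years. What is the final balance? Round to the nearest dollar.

Phase 1: 402,400·(1 + 0.083)^10 ≈ 893,187.2979.
Phase 2: 893,187.2979·(1 + 0.04/12)^84 ≈ 1,181,252.5845.

$1,181,253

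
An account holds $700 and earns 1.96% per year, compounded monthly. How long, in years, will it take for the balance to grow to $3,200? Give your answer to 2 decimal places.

77.61 years

We need (1 + 0.00163333)^(12t) = 4.5714, so 12t = ln 4.5714 / ln 1.001633 ≈ 931.2653.
t ≈ 931.2653/12 = 77.6054 years.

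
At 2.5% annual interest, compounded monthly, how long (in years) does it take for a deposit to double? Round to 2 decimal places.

27.75 years

(1 + 0.00208333)^(12t) = 2.
12t = ln 2 / ln(1 + 0.00208333) ≈ 0.69315/0.00208117 ≈ 333.0571.
t ≈ 27.7548.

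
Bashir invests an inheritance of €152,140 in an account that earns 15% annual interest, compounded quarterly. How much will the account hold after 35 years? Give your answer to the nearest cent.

Growth factor = (1 + 0.0375)^140 ≈ 173.11502140391.
A ≈ 152,140 × 173.11502140391 ≈ 26,337,719.3564.

€26,337,719.36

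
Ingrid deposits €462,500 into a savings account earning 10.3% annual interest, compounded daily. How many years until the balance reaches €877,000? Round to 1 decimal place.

6.2 years

(1 + 0.000282192)^(365t) = 877,000/462,500 = 1.8962.
365t·ln(1 + 0.000282192) = ln(1.8962); 365t = 0.63986/0.000282152 ≈ 2267.7865.
t ≈ 6.2131 years.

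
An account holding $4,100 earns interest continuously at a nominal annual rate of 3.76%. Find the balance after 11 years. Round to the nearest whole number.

$6,200

A = P·e^(rt) = 4,100·e^(0.0376·11) = 4,100·e^0.4136.
e^0.4136 ≈ 1.512252105, so A ≈ 6,200.2336.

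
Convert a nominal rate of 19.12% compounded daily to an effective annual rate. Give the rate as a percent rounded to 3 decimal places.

One year is 365 periods at 0.000523836 each: (1 + 0.000523836)^365 ≈ 1.210641.
EAR = 1.210641 − 1 ≈ 21.06410%.

21.064%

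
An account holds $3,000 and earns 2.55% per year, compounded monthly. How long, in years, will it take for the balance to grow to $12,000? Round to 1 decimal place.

We need (1 + 0.002125)^(12t) = 4, so 12t = ln 4 / ln 1.002125 ≈ 653.0667.
t ≈ 653.0667/12 = 54.4222 years.

54.4 years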